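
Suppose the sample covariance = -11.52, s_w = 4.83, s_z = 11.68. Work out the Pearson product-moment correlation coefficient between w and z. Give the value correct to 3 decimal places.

r = Cov(w,z) / (s_w · s_z) = -11.52 / (4.83 × 11.68)
  = -11.52 / 56.4144 ≈ -0.204

-0.204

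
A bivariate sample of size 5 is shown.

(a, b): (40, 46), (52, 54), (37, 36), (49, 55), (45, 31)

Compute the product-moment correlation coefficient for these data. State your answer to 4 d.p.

0.6378

n = 5, Σa = 223, Σb = 222, Σa² = 10099, Σb² = 10314, Σab = 10070
nΣab − ΣaΣb = 50350 − 49506 = 844
nΣa² − (Σa)² = 50495 − 49729 = 766; nΣb² − (Σb)² = 51570 − 49284 = 2286
r = 844 / √(766 × 2286) = 844 / 1323.2823 ≈ 0.6378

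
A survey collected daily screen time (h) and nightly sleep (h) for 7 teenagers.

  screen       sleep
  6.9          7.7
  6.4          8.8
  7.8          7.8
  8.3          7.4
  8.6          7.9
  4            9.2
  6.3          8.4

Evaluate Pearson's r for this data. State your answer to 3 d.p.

-0.871

n = 7, Σx = 48.3, Σy = 57.2, Σx² = 347.95, Σy² = 469.94, Σxy = 389.37
nΣxy − ΣxΣy = 2725.59 − 2762.76 = -37.17
nΣx² − (Σx)² = 2435.65 − 2332.89 = 102.76; nΣy² − (Σy)² = 3289.58 − 3271.84 = 17.74
r = -37.17 / √(102.76 × 17.74) = -37.17 / 42.6962 ≈ -0.871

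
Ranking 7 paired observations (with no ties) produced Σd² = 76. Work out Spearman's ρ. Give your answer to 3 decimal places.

ρ = 1 − 6Σd² / [n(n²−1)] = 1 − 6×76 / (7×48)
  = 1 − 456/336 = 1 − 1.3571 ≈ -0.357

-0.357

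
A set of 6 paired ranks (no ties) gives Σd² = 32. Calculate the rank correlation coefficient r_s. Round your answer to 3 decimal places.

0.086

ρ = 1 − 6Σd² / [n(n²−1)] = 1 − 6×32 / (6×35)
  = 1 − 192/210 = 1 − 0.9143 ≈ 0.086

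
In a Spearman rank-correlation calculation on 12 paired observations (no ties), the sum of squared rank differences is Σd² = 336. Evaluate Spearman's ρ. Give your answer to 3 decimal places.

ρ = 1 − 6Σd² / [n(n²−1)] = 1 − 6×336 / (12×143)
  = 1 − 2016/1716 = 1 − 1.1748 ≈ -0.175

-0.175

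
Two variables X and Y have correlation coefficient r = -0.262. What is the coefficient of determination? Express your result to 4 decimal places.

0.0686

r² = (-0.262)² = 0.0686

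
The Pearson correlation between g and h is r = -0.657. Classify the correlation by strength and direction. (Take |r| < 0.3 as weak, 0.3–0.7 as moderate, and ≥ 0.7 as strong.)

r = -0.657 < 0 so the relationship is negative.
|r| = 0.657, which falls in the moderate range.

moderate negative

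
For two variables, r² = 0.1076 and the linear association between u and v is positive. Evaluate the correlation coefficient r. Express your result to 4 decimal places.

|r| = √0.1076 = 0.3280
The association is positive, so r = 0.3280.

0.3280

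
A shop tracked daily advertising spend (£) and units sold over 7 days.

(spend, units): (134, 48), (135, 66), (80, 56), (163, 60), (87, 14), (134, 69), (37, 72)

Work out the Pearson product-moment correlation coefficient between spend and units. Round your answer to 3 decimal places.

0.073

n = 7, Σx = 770, Σy = 385, Σx² = 96044, Σy² = 23537, Σxy = 42730
nΣxy − ΣxΣy = 299110 − 296450 = 2660
nΣx² − (Σx)² = 672308 − 592900 = 79408; nΣy² − (Σy)² = 164759 − 148225 = 16534
r = 2660 / √(79408 × 16534) = 2660 / 36234.4018 ≈ 0.073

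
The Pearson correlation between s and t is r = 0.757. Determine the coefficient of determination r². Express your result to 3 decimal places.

r² = (0.757)² = 0.573

0.573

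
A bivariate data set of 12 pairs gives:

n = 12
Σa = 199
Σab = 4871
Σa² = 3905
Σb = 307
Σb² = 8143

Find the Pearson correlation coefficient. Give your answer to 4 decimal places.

-0.5264

r = (nΣab − ΣaΣb) / √[(nΣa² − (Σa)²)(nΣb² − (Σb)²)]
Numerator: 12×4871 − 199×307 = -2641
Denominator: √[(46860 − 39601)(97716 − 94249)] = √[7259 × 3467] = 5016.6675
r = -2641 / 5016.6675 ≈ -0.5264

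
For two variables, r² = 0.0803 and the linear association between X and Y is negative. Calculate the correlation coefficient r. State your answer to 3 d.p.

-0.283

|r| = √0.0803 = 0.283
The association is negative, so r = −0.283.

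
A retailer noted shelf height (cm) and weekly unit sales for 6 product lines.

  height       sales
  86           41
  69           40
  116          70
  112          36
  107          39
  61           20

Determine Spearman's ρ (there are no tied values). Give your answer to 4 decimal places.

Rank height: 3, 2, 6, 5, 4, 1
Rank sales: 5, 4, 6, 2, 3, 1
d = rank(height) − rank(sales): -2, -2, 0, 3, 1, 0; Σd² = 18
ρ = 1 − 6Σd² / [n(n²−1)] = 1 − 6×18 / (6×35) = 1 − 108/210 ≈ 0.4857

0.4857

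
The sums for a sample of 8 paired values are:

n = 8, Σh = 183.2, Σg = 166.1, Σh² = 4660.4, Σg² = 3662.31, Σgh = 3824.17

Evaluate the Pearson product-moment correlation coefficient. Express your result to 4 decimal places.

0.0650

r = (nΣgh − ΣgΣh) / √[(nΣg² − (Σg)²)(nΣh² − (Σh)²)]
Numerator: 8×3824.17 − 166.1×183.2 = 163.84
Denominator: √[(29298.48 − 27589.21)(37283.2 − 33562.24)] = √[1709.27 × 3720.96] = 2521.9289
r = 163.84 / 2521.9289 ≈ 0.0650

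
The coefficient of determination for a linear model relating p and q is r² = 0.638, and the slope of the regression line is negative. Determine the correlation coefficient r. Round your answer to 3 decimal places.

|r| = √0.638 = 0.799
The association is negative, so r = −0.799.

-0.799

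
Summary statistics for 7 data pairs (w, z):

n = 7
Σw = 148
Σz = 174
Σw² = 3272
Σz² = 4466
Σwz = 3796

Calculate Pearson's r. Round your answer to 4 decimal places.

0.8258

r = (nΣwz − ΣwΣz) / √[(nΣw² − (Σw)²)(nΣz² − (Σz)²)]
Numerator: 7×3796 − 148×174 = 820
Denominator: √[(22904 − 21904)(31262 − 30276)] = √[1000 × 986] = 992.9753
r = 820 / 992.9753 ≈ 0.8258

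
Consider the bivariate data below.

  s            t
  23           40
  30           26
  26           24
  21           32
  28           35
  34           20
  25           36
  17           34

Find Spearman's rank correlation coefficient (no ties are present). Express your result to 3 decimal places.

-0.524

Rank s: 3, 7, 5, 2, 6, 8, 4, 1
Rank t: 8, 3, 2, 4, 6, 1, 7, 5
d = rank(s) − rank(t): -5, 4, 3, -2, 0, 7, -3, -4; Σd² = 128
ρ = 1 − 6Σd² / [n(n²−1)] = 1 − 6×128 / (8×63) = 1 − 768/504 ≈ -0.524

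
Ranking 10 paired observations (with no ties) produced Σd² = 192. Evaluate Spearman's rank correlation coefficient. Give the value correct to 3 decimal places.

ρ = 1 − 6Σd² / [n(n²−1)] = 1 − 6×192 / (10×99)
  = 1 − 1152/990 = 1 − 1.1636 ≈ -0.164

-0.164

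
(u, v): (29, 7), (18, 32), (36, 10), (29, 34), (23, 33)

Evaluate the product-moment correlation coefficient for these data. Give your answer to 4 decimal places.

n = 5, Σu = 135, Σv = 116, Σu² = 3831, Σv² = 3418, Σuv = 2884
nΣuv − ΣuΣv = 14420 − 15660 = -1240
nΣu² − (Σu)² = 19155 − 18225 = 930; nΣv² − (Σv)² = 17090 − 13456 = 3634
r = -1240 / √(930 × 3634) = -1240 / 1838.3743 ≈ -0.6745

-0.6745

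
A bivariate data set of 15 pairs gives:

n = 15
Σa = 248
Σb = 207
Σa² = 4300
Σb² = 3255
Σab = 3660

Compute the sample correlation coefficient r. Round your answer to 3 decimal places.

r = (nΣab − ΣaΣb) / √[(nΣa² − (Σa)²)(nΣb² − (Σb)²)]
Numerator: 15×3660 − 248×207 = 3564
Denominator: √[(64500 − 61504)(48825 − 42849)] = √[2996 × 5976] = 4231.3232
r = 3564 / 4231.3232 ≈ 0.842

0.842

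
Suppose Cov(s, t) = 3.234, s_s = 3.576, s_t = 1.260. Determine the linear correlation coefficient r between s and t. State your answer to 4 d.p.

0.7177

r = Cov(s,t) / (s_s · s_t) = 3.234 / (3.576 × 1.260)
  = 3.234 / 4.5058 ≈ 0.7177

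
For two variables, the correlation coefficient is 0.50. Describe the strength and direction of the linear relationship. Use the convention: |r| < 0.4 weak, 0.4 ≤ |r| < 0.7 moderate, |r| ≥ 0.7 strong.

r = 0.50 > 0 so the relationship is positive.
|r| = 0.50, which falls in the moderate range.

moderate positive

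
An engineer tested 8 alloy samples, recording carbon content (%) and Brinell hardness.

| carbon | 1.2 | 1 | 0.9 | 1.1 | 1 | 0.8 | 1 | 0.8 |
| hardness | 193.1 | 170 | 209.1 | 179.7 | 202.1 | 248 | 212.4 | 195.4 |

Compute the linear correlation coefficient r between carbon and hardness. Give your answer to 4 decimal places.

-0.5549

n = 8, Σx = 7.8, Σy = 1609.8, Σx² = 7.74, Σy² = 327845.84, Σxy = 1556.8
nΣxy − ΣxΣy = 12454.4 − 12556.44 = -102.04
nΣx² − (Σx)² = 61.92 − 60.84 = 1.08; nΣy² − (Σy)² = 2622766.72 − 2591456.04 = 31310.68
r = -102.04 / √(1.08 × 31310.68) = -102.04 / 183.8900 ≈ -0.5549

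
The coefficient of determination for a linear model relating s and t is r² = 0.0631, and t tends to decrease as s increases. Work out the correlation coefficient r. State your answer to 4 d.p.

|r| = √0.0631 = 0.2512
The association is negative, so r = −0.2512.

-0.2512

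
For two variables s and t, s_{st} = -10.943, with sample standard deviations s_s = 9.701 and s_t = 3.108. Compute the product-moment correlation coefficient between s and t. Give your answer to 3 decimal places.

r = Cov(s,t) / (s_s · s_t) = -10.943 / (9.701 × 3.108)
  = -10.943 / 30.1507 ≈ -0.363

-0.363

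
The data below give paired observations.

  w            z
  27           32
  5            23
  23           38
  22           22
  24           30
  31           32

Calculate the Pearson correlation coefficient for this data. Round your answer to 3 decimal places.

0.572

n = 6, Σw = 132, Σz = 177, Σw² = 3304, Σz² = 5405, Σwz = 4049
nΣwz − ΣwΣz = 24294 − 23364 = 930
nΣw² − (Σw)² = 19824 − 17424 = 2400; nΣz² − (Σz)² = 32430 − 31329 = 1101
r = 930 / √(2400 × 1101) = 930 / 1625.5461 ≈ 0.572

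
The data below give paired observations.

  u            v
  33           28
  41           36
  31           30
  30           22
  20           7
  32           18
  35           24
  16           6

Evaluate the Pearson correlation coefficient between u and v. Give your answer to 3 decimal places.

0.923

n = 8, Σu = 238, Σv = 171, Σu² = 7536, Σv² = 4449, Σuv = 5642
nΣuv − ΣuΣv = 45136 − 40698 = 4438
nΣu² − (Σu)² = 60288 − 56644 = 3644; nΣv² − (Σv)² = 35592 − 29241 = 6351
r = 4438 / √(3644 × 6351) = 4438 / 4810.7218 ≈ 0.923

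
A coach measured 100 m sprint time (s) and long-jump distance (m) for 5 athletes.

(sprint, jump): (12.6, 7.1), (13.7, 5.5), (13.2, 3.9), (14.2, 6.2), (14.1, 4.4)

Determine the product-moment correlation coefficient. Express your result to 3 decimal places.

-0.319

n = 5, Σx = 67.8, Σy = 27.1, Σx² = 921.14, Σy² = 153.67, Σxy = 366.37
nΣxy − ΣxΣy = 1831.85 − 1837.38 = -5.53
nΣx² − (Σx)² = 4605.7 − 4596.84 = 8.86; nΣy² − (Σy)² = 768.35 − 734.41 = 33.94
r = -5.53 / √(8.86 × 33.94) = -5.53 / 17.3409 ≈ -0.319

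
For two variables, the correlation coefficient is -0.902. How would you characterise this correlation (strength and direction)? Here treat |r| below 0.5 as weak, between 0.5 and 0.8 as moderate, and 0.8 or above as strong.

r = -0.902 < 0 so the relationship is negative.
|r| = 0.902, which falls in the strong range.

strong negative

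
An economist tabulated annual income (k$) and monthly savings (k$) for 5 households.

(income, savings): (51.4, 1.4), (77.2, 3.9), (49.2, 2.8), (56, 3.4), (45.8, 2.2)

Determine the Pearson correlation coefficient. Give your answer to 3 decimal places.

0.731

n = 5, Σx = 279.6, Σy = 13.7, Σx² = 16256.08, Σy² = 41.41, Σxy = 801.96
nΣxy − ΣxΣy = 4009.8 − 3830.52 = 179.28
nΣx² − (Σx)² = 81280.4 − 78176.16 = 3104.24; nΣy² − (Σy)² = 207.05 − 187.69 = 19.36
r = 179.28 / √(3104.24 × 19.36) = 179.28 / 245.1491 ≈ 0.731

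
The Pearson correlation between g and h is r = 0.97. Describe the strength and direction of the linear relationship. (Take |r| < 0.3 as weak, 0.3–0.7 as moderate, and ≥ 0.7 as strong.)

strong positive

r = 0.97 > 0 so the relationship is positive.
|r| = 0.97, which falls in the strong range.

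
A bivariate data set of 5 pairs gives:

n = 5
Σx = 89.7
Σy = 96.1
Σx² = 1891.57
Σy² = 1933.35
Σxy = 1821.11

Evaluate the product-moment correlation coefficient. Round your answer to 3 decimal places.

r = (nΣxy − ΣxΣy) / √[(nΣx² − (Σx)²)(nΣy² − (Σy)²)]
Numerator: 5×1821.11 − 89.7×96.1 = 485.38
Denominator: √[(9457.85 − 8046.09)(9666.75 − 9235.21)] = √[1411.76 × 431.54] = 780.5325
r = 485.38 / 780.5325 ≈ 0.622

0.622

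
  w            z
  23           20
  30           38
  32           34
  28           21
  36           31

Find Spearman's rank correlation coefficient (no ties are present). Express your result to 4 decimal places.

0.6000

Rank w: 1, 3, 4, 2, 5
Rank z: 1, 5, 4, 2, 3
d = rank(w) − rank(z): 0, -2, 0, 0, 2; Σd² = 8
ρ = 1 − 6Σd² / [n(n²−1)] = 1 − 6×8 / (5×24) = 1 − 48/120 ≈ 0.6000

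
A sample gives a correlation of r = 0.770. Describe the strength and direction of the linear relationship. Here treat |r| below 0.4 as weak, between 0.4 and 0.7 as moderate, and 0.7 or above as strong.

strong positive

r = 0.770 > 0 so the relationship is positive.
|r| = 0.770, which falls in the strong range.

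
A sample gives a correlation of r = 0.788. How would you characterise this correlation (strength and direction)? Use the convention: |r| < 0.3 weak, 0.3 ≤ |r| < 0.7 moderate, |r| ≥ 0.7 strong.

strong positive

r = 0.788 > 0 so the relationship is positive.
|r| = 0.788, which falls in the strong range.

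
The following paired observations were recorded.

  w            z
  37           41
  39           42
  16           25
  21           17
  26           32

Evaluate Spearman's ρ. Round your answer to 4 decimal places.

0.9000

Rank w: 4, 5, 1, 2, 3
Rank z: 4, 5, 2, 1, 3
d = rank(w) − rank(z): 0, 0, -1, 1, 0; Σd² = 2
ρ = 1 − 6Σd² / [n(n²−1)] = 1 − 6×2 / (5×24) = 1 − 12/120 ≈ 0.9000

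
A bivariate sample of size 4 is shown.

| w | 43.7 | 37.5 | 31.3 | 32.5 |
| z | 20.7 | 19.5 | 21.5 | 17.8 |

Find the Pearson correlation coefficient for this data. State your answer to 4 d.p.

0.1987

n = 4, Σw = 145, Σz = 79.5, Σw² = 5351.88, Σz² = 1587.83, Σwz = 2887.29
nΣwz − ΣwΣz = 11549.16 − 11527.5 = 21.66
nΣw² − (Σw)² = 21407.52 − 21025 = 382.52; nΣz² − (Σz)² = 6351.32 − 6320.25 = 31.07
r = 21.66 / √(382.52 × 31.07) = 21.66 / 109.0179 ≈ 0.1987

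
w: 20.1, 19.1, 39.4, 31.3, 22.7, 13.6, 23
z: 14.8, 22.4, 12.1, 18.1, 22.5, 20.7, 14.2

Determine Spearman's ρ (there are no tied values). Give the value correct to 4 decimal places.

-0.6071

Rank w: 3, 2, 7, 6, 4, 1, 5
Rank z: 3, 6, 1, 4, 7, 5, 2
d = rank(w) − rank(z): 0, -4, 6, 2, -3, -4, 3; Σd² = 90
ρ = 1 − 6Σd² / [n(n²−1)] = 1 − 6×90 / (7×48) = 1 − 540/336 ≈ -0.6071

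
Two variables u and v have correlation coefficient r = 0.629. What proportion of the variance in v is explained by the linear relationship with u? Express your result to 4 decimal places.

r² = (0.629)² = 0.3956

0.3956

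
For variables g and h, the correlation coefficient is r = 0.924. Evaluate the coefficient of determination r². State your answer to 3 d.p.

r² = (0.924)² = 0.854

0.854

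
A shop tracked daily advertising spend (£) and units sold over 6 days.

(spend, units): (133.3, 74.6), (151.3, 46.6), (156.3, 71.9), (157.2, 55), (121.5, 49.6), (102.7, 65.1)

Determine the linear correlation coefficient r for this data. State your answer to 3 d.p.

n = 6, Σx = 822.3, Σy = 362.8, Σx² = 115111.65, Σy² = 22629.5, Σxy = 49590.9
nΣxy − ΣxΣy = 297545.4 − 298330.44 = -785.04
nΣx² − (Σx)² = 690669.9 − 676177.29 = 14492.61; nΣy² − (Σy)² = 135777 − 131623.84 = 4153.16
r = -785.04 / √(14492.61 × 4153.16) = -785.04 / 7758.2297 ≈ -0.101

-0.101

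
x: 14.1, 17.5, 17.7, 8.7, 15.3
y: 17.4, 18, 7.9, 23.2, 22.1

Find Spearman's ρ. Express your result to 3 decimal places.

Rank x: 2, 4, 5, 1, 3
Rank y: 2, 3, 1, 5, 4
d = rank(x) − rank(y): 0, 1, 4, -4, -1; Σd² = 34
ρ = 1 − 6Σd² / [n(n²−1)] = 1 − 6×34 / (5×24) = 1 − 204/120 ≈ -0.700

-0.700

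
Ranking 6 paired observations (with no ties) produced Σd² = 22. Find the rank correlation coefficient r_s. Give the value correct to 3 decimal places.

0.371

ρ = 1 − 6Σd² / [n(n²−1)] = 1 − 6×22 / (6×35)
  = 1 − 132/210 = 1 − 0.6286 ≈ 0.371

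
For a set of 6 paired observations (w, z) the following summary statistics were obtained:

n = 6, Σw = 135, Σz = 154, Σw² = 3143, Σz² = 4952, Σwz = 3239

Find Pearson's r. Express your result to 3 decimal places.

r = (nΣwz − ΣwΣz) / √[(nΣw² − (Σw)²)(nΣz² − (Σz)²)]
Numerator: 6×3239 − 135×154 = -1356
Denominator: √[(18858 − 18225)(29712 − 23716)] = √[633 × 5996] = 1948.1961
r = -1356 / 1948.1961 ≈ -0.696

-0.696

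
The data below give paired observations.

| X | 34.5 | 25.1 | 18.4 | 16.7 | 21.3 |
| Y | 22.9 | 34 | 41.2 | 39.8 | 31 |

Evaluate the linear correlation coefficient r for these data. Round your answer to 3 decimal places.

n = 5, ΣX = 116, ΣY = 168.9, ΣX² = 2891.4, ΣY² = 5922.89, ΣXY = 3726.49
nΣXY − ΣXΣY = 18632.45 − 19592.4 = -959.95
nΣX² − (ΣX)² = 14457 − 13456 = 1001; nΣY² − (ΣY)² = 29614.45 − 28527.21 = 1087.24
r = -959.95 / √(1001 × 1087.24) = -959.95 / 1043.2292 ≈ -0.920

-0.920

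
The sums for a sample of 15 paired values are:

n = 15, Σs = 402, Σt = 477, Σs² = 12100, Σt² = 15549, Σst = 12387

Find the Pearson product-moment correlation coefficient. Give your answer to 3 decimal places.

r = (nΣst − ΣsΣt) / √[(nΣs² − (Σs)²)(nΣt² − (Σt)²)]
Numerator: 15×12387 − 402×477 = -5949
Denominator: √[(181500 − 161604)(233235 − 227529)] = √[19896 × 5706] = 10654.8851
r = -5949 / 10654.8851 ≈ -0.558

-0.558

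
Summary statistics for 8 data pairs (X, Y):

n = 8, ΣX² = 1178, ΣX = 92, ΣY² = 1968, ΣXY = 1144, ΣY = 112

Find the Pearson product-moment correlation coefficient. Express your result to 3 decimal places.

-0.657

r = (nΣXY − ΣXΣY) / √[(nΣX² − (ΣX)²)(nΣY² − (ΣY)²)]
Numerator: 8×1144 − 92×112 = -1152
Denominator: √[(9424 − 8464)(15744 − 12544)] = √[960 × 3200] = 1752.7122
r = -1152 / 1752.7122 ≈ -0.657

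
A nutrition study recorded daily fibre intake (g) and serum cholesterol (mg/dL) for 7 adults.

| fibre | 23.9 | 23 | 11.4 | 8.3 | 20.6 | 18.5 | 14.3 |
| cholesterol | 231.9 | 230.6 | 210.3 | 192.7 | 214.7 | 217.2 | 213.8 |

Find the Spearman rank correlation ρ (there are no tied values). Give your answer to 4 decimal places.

Rank fibre: 7, 6, 2, 1, 5, 4, 3
Rank cholesterol: 7, 6, 2, 1, 4, 5, 3
d = rank(fibre) − rank(cholesterol): 0, 0, 0, 0, 1, -1, 0; Σd² = 2
ρ = 1 − 6Σd² / [n(n²−1)] = 1 − 6×2 / (7×48) = 1 − 12/336 ≈ 0.9643

0.9643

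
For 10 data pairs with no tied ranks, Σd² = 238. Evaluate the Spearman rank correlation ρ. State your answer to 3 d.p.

-0.442

ρ = 1 − 6Σd² / [n(n²−1)] = 1 − 6×238 / (10×99)
  = 1 − 1428/990 = 1 − 1.4424 ≈ -0.442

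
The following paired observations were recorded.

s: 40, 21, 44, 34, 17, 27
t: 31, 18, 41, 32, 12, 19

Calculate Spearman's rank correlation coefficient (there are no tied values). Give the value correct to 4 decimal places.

0.9429

Rank s: 5, 2, 6, 4, 1, 3
Rank t: 4, 2, 6, 5, 1, 3
d = rank(s) − rank(t): 1, 0, 0, -1, 0, 0; Σd² = 2
ρ = 1 − 6Σd² / [n(n²−1)] = 1 − 6×2 / (6×35) = 1 − 12/210 ≈ 0.9429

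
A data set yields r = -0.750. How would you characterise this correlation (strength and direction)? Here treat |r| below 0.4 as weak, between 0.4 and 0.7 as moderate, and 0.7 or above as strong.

r = -0.750 < 0 so the relationship is negative.
|r| = 0.750, which falls in the strong range.

strong negative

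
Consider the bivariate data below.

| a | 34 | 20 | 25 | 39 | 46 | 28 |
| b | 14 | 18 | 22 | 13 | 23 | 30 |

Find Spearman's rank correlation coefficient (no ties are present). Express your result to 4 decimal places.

Rank a: 4, 1, 2, 5, 6, 3
Rank b: 2, 3, 4, 1, 5, 6
d = rank(a) − rank(b): 2, -2, -2, 4, 1, -3; Σd² = 38
ρ = 1 − 6Σd² / [n(n²−1)] = 1 − 6×38 / (6×35) = 1 − 228/210 ≈ -0.0857

-0.0857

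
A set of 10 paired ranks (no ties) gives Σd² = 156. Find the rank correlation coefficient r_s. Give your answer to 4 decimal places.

ρ = 1 − 6Σd² / [n(n²−1)] = 1 − 6×156 / (10×99)
  = 1 − 936/990 = 1 − 0.94545 ≈ 0.0545

0.0545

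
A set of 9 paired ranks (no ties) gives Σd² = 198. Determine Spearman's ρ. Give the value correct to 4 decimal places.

ρ = 1 − 6Σd² / [n(n²−1)] = 1 − 6×198 / (9×80)
  = 1 − 1188/720 = 1 − 1.65000 ≈ -0.6500

-0.6500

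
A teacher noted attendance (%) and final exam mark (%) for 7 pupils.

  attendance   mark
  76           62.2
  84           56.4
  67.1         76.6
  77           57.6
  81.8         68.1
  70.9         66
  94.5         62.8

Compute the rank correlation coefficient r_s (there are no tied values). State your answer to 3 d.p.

-0.500

Rank attendance: 3, 6, 1, 4, 5, 2, 7
Rank mark: 3, 1, 7, 2, 6, 5, 4
d = rank(attendance) − rank(mark): 0, 5, -6, 2, -1, -3, 3; Σd² = 84
ρ = 1 − 6Σd² / [n(n²−1)] = 1 − 6×84 / (7×48) = 1 − 504/336 ≈ -0.500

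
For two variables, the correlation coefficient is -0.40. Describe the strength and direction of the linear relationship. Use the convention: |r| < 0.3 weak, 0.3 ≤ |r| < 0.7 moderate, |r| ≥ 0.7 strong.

r = -0.40 < 0 so the relationship is negative.
|r| = 0.40, which falls in the moderate range.

moderate negative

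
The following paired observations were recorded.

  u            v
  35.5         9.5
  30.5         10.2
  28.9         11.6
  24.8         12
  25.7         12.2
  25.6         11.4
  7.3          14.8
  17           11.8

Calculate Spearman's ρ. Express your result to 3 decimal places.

Rank u: 8, 7, 6, 3, 5, 4, 1, 2
Rank v: 1, 2, 4, 6, 7, 3, 8, 5
d = rank(u) − rank(v): 7, 5, 2, -3, -2, 1, -7, -3; Σd² = 150
ρ = 1 − 6Σd² / [n(n²−1)] = 1 − 6×150 / (8×63) = 1 − 900/504 ≈ -0.786

-0.786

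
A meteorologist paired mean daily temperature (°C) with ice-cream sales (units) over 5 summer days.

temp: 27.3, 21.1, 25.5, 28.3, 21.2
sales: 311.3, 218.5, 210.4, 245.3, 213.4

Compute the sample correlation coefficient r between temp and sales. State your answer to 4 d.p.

n = 5, Σx = 123.4, Σy = 1198.9, Σx² = 3091.08, Σy² = 294629.75, Σxy = 29940.11
nΣxy − ΣxΣy = 149700.55 − 147944.26 = 1756.29
nΣx² − (Σx)² = 15455.4 − 15227.56 = 227.84; nΣy² − (Σy)² = 1473148.75 − 1437361.21 = 35787.54
r = 1756.29 / √(227.84 × 35787.54) = 1756.29 / 2855.4917 ≈ 0.6151

0.6151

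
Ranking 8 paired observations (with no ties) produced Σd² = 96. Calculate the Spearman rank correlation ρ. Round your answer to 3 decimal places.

ρ = 1 − 6Σd² / [n(n²−1)] = 1 − 6×96 / (8×63)
  = 1 − 576/504 = 1 − 1.1429 ≈ -0.143

-0.143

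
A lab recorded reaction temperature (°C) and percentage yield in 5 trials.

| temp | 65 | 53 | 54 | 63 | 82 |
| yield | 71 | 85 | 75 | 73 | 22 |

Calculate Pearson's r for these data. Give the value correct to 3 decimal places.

-0.948

n = 5, Σx = 317, Σy = 326, Σx² = 20643, Σy² = 23704, Σxy = 19573
nΣxy − ΣxΣy = 97865 − 103342 = -5477
nΣx² − (Σx)² = 103215 − 100489 = 2726; nΣy² − (Σy)² = 118520 − 106276 = 12244
r = -5477 / √(2726 × 12244) = -5477 / 5777.2956 ≈ -0.948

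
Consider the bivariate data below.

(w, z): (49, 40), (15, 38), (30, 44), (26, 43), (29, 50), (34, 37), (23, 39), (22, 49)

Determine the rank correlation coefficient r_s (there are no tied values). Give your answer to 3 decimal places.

Rank w: 8, 1, 6, 4, 5, 7, 3, 2
Rank z: 4, 2, 6, 5, 8, 1, 3, 7
d = rank(w) − rank(z): 4, -1, 0, -1, -3, 6, 0, -5; Σd² = 88
ρ = 1 − 6Σd² / [n(n²−1)] = 1 − 6×88 / (8×63) = 1 − 528/504 ≈ -0.048

-0.048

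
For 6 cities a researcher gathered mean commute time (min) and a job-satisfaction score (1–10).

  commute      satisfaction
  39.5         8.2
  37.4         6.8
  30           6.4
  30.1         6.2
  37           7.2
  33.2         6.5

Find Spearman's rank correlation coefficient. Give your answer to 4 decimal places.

0.8857

Rank commute: 6, 5, 1, 2, 4, 3
Rank satisfaction: 6, 4, 2, 1, 5, 3
d = rank(commute) − rank(satisfaction): 0, 1, -1, 1, -1, 0; Σd² = 4
ρ = 1 − 6Σd² / [n(n²−1)] = 1 − 6×4 / (6×35) = 1 − 24/210 ≈ 0.8857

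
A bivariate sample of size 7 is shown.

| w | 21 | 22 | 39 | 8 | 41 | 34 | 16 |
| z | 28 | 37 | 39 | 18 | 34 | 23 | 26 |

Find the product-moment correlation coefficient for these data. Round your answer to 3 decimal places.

0.626

n = 7, Σw = 181, Σz = 205, Σw² = 5603, Σz² = 6359, Σwz = 5659
nΣwz − ΣwΣz = 39613 − 37105 = 2508
nΣw² − (Σw)² = 39221 − 32761 = 6460; nΣz² − (Σz)² = 44513 − 42025 = 2488
r = 2508 / √(6460 × 2488) = 2508 / 4009.0498 ≈ 0.626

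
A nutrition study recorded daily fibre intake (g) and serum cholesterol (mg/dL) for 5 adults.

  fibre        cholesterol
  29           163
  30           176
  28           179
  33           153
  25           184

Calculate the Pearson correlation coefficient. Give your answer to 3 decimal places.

n = 5, Σx = 145, Σy = 855, Σx² = 4239, Σy² = 146851, Σxy = 24668
nΣxy − ΣxΣy = 123340 − 123975 = -635
nΣx² − (Σx)² = 21195 − 21025 = 170; nΣy² − (Σy)² = 734255 − 731025 = 3230
r = -635 / √(170 × 3230) = -635 / 741.0128 ≈ -0.857

-0.857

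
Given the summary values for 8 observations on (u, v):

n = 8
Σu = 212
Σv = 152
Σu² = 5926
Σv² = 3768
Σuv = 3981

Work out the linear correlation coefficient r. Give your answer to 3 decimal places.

r = (nΣuv − ΣuΣv) / √[(nΣu² − (Σu)²)(nΣv² − (Σv)²)]
Numerator: 8×3981 − 212×152 = -376
Denominator: √[(47408 − 44944)(30144 − 23104)] = √[2464 × 7040] = 4164.9202
r = -376 / 4164.9202 ≈ -0.090

-0.090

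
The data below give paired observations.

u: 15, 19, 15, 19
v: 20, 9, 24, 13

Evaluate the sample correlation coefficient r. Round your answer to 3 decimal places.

n = 4, Σu = 68, Σv = 66, Σu² = 1172, Σv² = 1226, Σuv = 1078
nΣuv − ΣuΣv = 4312 − 4488 = -176
nΣu² − (Σu)² = 4688 − 4624 = 64; nΣv² − (Σv)² = 4904 − 4356 = 548
r = -176 / √(64 × 548) = -176 / 187.2752 ≈ -0.940

-0.940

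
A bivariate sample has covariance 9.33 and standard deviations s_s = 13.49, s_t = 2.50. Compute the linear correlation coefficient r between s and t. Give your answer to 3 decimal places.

r = Cov(s,t) / (s_s · s_t) = 9.33 / (13.49 × 2.50)
  = 9.33 / 33.7250 ≈ 0.277

0.277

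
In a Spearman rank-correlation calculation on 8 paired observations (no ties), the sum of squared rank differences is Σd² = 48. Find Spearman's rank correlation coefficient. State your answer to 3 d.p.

0.429

ρ = 1 − 6Σd² / [n(n²−1)] = 1 − 6×48 / (8×63)
  = 1 − 288/504 = 1 − 0.5714 ≈ 0.429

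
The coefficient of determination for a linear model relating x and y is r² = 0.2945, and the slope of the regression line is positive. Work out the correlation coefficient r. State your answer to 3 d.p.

0.543

|r| = √0.2945 = 0.543
The association is positive, so r = 0.543.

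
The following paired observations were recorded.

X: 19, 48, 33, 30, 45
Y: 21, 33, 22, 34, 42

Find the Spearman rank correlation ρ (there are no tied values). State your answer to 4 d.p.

Rank X: 1, 5, 3, 2, 4
Rank Y: 1, 3, 2, 4, 5
d = rank(X) − rank(Y): 0, 2, 1, -2, -1; Σd² = 10
ρ = 1 − 6Σd² / [n(n²−1)] = 1 − 6×10 / (5×24) = 1 − 60/120 ≈ 0.5000

0.5000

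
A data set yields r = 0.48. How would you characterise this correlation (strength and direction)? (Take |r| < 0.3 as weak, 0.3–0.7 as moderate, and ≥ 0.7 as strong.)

moderate positive

r = 0.48 > 0 so the relationship is positive.
|r| = 0.48, which falls in the moderate range.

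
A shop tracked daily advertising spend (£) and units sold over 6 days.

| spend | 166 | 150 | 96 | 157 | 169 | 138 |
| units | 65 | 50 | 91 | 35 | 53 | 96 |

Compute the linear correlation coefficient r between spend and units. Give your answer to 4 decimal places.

n = 6, Σx = 876, Σy = 390, Σx² = 131526, Σy² = 28256, Σxy = 54726
nΣxy − ΣxΣy = 328356 − 341640 = -13284
nΣx² − (Σx)² = 789156 − 767376 = 21780; nΣy² − (Σy)² = 169536 − 152100 = 17436
r = -13284 / √(21780 × 17436) = -13284 / 19487.3313 ≈ -0.6817

-0.6817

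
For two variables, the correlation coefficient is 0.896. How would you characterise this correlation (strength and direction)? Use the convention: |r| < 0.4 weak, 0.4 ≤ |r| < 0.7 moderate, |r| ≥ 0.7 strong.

r = 0.896 > 0 so the relationship is positive.
|r| = 0.896, which falls in the strong range.

strong positive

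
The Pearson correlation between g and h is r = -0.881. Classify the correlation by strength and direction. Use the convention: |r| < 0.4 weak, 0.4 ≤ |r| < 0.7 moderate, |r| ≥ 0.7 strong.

strong negative

r = -0.881 < 0 so the relationship is negative.
|r| = 0.881, which falls in the strong range.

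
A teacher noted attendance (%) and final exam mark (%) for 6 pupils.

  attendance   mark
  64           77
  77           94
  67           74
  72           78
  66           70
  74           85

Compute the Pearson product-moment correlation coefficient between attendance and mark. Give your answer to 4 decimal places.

n = 6, Σx = 420, Σy = 478, Σx² = 29530, Σy² = 38450, Σxy = 33650
nΣxy − ΣxΣy = 201900 − 200760 = 1140
nΣx² − (Σx)² = 177180 − 176400 = 780; nΣy² − (Σy)² = 230700 − 228484 = 2216
r = 1140 / √(780 × 2216) = 1140 / 1314.7167 ≈ 0.8671

0.8671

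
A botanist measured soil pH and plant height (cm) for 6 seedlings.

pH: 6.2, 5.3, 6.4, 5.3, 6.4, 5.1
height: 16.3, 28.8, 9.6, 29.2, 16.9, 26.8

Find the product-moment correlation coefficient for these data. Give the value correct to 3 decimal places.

n = 6, Σx = 34.7, Σy = 127.6, Σx² = 202.55, Σy² = 3043.78, Σxy = 714.74
nΣxy − ΣxΣy = 4288.44 − 4427.72 = -139.28
nΣx² − (Σx)² = 1215.3 − 1204.09 = 11.21; nΣy² − (Σy)² = 18262.68 − 16281.76 = 1980.92
r = -139.28 / √(11.21 × 1980.92) = -139.28 / 149.0172 ≈ -0.935

-0.935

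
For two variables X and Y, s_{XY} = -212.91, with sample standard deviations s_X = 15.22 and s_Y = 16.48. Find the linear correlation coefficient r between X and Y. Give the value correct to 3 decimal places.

r = Cov(X,Y) / (s_X · s_Y) = -212.91 / (15.22 × 16.48)
  = -212.91 / 250.8256 ≈ -0.849

-0.849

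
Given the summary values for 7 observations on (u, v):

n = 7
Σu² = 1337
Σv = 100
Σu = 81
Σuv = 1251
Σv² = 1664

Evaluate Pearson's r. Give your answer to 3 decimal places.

0.306

r = (nΣuv − ΣuΣv) / √[(nΣu² − (Σu)²)(nΣv² − (Σv)²)]
Numerator: 7×1251 − 81×100 = 657
Denominator: √[(9359 − 6561)(11648 − 10000)] = √[2798 × 1648] = 2147.3481
r = 657 / 2147.3481 ≈ 0.306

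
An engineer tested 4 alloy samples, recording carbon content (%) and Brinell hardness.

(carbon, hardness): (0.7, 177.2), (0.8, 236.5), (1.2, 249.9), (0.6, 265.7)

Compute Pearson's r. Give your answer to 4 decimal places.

0.1925

n = 4, Σx = 3.3, Σy = 929.3, Σx² = 2.93, Σy² = 220378.59, Σxy = 772.54
nΣxy − ΣxΣy = 3090.16 − 3066.69 = 23.47
nΣx² − (Σx)² = 11.72 − 10.89 = 0.83; nΣy² − (Σy)² = 881514.36 − 863598.49 = 17915.87
r = 23.47 / √(0.83 × 17915.87) = 23.47 / 121.9433 ≈ 0.1925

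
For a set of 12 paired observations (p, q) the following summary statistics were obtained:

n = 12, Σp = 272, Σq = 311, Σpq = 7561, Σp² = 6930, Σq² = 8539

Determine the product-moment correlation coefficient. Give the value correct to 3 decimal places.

0.846

r = (nΣpq − ΣpΣq) / √[(nΣp² − (Σp)²)(nΣq² − (Σq)²)]
Numerator: 12×7561 − 272×311 = 6140
Denominator: √[(83160 − 73984)(102468 − 96721)] = √[9176 × 5747] = 7261.8505
r = 6140 / 7261.8505 ≈ 0.846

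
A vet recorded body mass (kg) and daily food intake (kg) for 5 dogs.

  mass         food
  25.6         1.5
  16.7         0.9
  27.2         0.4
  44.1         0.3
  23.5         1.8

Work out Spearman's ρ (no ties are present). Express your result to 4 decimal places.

Rank mass: 3, 1, 4, 5, 2
Rank food: 4, 3, 2, 1, 5
d = rank(mass) − rank(food): -1, -2, 2, 4, -3; Σd² = 34
ρ = 1 − 6Σd² / [n(n²−1)] = 1 − 6×34 / (5×24) = 1 − 204/120 ≈ -0.7000

-0.7000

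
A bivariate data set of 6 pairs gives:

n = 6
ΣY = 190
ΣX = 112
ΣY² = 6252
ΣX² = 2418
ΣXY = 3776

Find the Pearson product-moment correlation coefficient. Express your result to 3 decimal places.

r = (nΣXY − ΣXΣY) / √[(nΣX² − (ΣX)²)(nΣY² − (ΣY)²)]
Numerator: 6×3776 − 112×190 = 1376
Denominator: √[(14508 − 12544)(37512 − 36100)] = √[1964 × 1412] = 1665.2832
r = 1376 / 1665.2832 ≈ 0.826

0.826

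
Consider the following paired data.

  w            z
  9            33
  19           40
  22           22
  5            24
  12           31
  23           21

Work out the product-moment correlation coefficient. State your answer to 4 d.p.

n = 6, Σw = 90, Σz = 171, Σw² = 1624, Σz² = 5151, Σwz = 2516
nΣwz − ΣwΣz = 15096 − 15390 = -294
nΣw² − (Σw)² = 9744 − 8100 = 1644; nΣz² − (Σz)² = 30906 − 29241 = 1665
r = -294 / √(1644 × 1665) = -294 / 1654.4667 ≈ -0.1777

-0.1777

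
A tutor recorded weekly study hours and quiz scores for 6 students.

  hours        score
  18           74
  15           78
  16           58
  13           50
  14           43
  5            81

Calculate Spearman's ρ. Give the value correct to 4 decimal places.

-0.0857

Rank hours: 6, 4, 5, 2, 3, 1
Rank score: 4, 5, 3, 2, 1, 6
d = rank(hours) − rank(score): 2, -1, 2, 0, 2, -5; Σd² = 38
ρ = 1 − 6Σd² / [n(n²−1)] = 1 − 6×38 / (6×35) = 1 − 228/210 ≈ -0.0857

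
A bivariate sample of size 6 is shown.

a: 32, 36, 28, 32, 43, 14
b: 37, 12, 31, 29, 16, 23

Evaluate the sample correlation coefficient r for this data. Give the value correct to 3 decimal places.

n = 6, Σa = 185, Σb = 148, Σa² = 6173, Σb² = 4100, Σab = 4422
nΣab − ΣaΣb = 26532 − 27380 = -848
nΣa² − (Σa)² = 37038 − 34225 = 2813; nΣb² − (Σb)² = 24600 − 21904 = 2696
r = -848 / √(2813 × 2696) = -848 / 2753.8787 ≈ -0.308

-0.308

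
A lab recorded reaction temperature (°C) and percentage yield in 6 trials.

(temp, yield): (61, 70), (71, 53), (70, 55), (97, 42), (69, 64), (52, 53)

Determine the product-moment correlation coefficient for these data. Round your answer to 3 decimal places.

n = 6, Σx = 420, Σy = 337, Σx² = 30536, Σy² = 19403, Σxy = 23129
nΣxy − ΣxΣy = 138774 − 141540 = -2766
nΣx² − (Σx)² = 183216 − 176400 = 6816; nΣy² − (Σy)² = 116418 − 113569 = 2849
r = -2766 / √(6816 × 2849) = -2766 / 4406.6749 ≈ -0.628

-0.628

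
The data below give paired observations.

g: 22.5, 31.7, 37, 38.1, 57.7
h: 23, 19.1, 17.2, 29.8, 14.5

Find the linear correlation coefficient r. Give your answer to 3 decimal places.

n = 5, Σg = 187, Σh = 103.6, Σg² = 7661.04, Σh² = 2287.94, Σgh = 3731.4
nΣgh − ΣgΣh = 18657 − 19373.2 = -716.2
nΣg² − (Σg)² = 38305.2 − 34969 = 3336.2; nΣh² − (Σh)² = 11439.7 − 10732.96 = 706.74
r = -716.2 / √(3336.2 × 706.74) = -716.2 / 1535.5214 ≈ -0.466

-0.466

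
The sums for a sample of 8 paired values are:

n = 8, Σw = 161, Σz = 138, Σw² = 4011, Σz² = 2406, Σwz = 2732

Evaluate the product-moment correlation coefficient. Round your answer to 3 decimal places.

-0.323

r = (nΣwz − ΣwΣz) / √[(nΣw² − (Σw)²)(nΣz² − (Σz)²)]
Numerator: 8×2732 − 161×138 = -362
Denominator: √[(32088 − 25921)(19248 − 19044)] = √[6167 × 204] = 1121.6363
r = -362 / 1121.6363 ≈ -0.323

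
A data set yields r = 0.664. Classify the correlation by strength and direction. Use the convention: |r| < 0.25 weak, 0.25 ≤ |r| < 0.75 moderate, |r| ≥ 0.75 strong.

r = 0.664 > 0 so the relationship is positive.
|r| = 0.664, which falls in the moderate range.

moderate positive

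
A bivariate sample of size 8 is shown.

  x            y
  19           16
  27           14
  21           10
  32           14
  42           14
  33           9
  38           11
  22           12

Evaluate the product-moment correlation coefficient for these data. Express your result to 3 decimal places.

-0.128

n = 8, Σx = 234, Σy = 100, Σx² = 7336, Σy² = 1290, Σxy = 2907
nΣxy − ΣxΣy = 23256 − 23400 = -144
nΣx² − (Σx)² = 58688 − 54756 = 3932; nΣy² − (Σy)² = 10320 − 10000 = 320
r = -144 / √(3932 × 320) = -144 / 1121.7130 ≈ -0.128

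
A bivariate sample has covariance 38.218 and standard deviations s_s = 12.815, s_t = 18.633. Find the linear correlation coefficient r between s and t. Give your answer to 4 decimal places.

0.1601

r = Cov(s,t) / (s_s · s_t) = 38.218 / (12.815 × 18.633)
  = 38.218 / 238.7819 ≈ 0.1601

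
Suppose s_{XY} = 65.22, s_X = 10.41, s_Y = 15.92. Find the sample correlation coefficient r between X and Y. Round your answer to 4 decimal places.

r = Cov(X,Y) / (s_X · s_Y) = 65.22 / (10.41 × 15.92)
  = 65.22 / 165.7272 ≈ 0.3935

0.3935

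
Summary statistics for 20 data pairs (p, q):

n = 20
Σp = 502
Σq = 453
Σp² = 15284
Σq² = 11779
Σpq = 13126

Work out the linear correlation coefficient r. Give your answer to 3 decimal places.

0.870

r = (nΣpq − ΣpΣq) / √[(nΣp² − (Σp)²)(nΣq² − (Σq)²)]
Numerator: 20×13126 − 502×453 = 35114
Denominator: √[(305680 − 252004)(235580 − 205209)] = √[53676 × 30371] = 40375.6585
r = 35114 / 40375.6585 ≈ 0.870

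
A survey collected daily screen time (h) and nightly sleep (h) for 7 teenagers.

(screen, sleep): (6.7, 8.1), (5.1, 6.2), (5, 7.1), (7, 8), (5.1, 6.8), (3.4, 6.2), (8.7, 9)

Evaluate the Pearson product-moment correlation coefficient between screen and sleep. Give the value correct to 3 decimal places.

0.945

n = 7, Σx = 41, Σy = 51.4, Σx² = 258.16, Σy² = 384.14, Σxy = 311.45
nΣxy − ΣxΣy = 2180.15 − 2107.4 = 72.75
nΣx² − (Σx)² = 1807.12 − 1681 = 126.12; nΣy² − (Σy)² = 2688.98 − 2641.96 = 47.02
r = 72.75 / √(126.12 × 47.02) = 72.75 / 77.0075 ≈ 0.945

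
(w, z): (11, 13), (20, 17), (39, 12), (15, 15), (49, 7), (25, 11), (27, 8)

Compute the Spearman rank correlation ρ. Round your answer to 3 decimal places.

-0.750

Rank w: 1, 3, 6, 2, 7, 4, 5
Rank z: 5, 7, 4, 6, 1, 3, 2
d = rank(w) − rank(z): -4, -4, 2, -4, 6, 1, 3; Σd² = 98
ρ = 1 − 6Σd² / [n(n²−1)] = 1 − 6×98 / (7×48) = 1 − 588/336 ≈ -0.750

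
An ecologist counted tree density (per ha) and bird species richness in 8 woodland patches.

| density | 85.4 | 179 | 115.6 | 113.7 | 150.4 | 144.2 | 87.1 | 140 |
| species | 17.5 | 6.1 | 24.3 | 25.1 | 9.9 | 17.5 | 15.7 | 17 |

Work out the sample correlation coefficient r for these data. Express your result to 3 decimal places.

n = 8, Σx = 1015.4, Σy = 133.1, Σx² = 136225.42, Σy² = 2503.71, Σxy = 16009.28
nΣxy − ΣxΣy = 128074.24 − 135149.74 = -7075.5
nΣx² − (Σx)² = 1089803.36 − 1031037.16 = 58766.2; nΣy² − (Σy)² = 20029.68 − 17715.61 = 2314.07
r = -7075.5 / √(58766.2 × 2314.07) = -7075.5 / 11661.4365 ≈ -0.607

-0.607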